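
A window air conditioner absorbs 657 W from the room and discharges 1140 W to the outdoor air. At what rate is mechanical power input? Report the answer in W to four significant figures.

483.0 W

For a cyclic device the first law requires Q̇_H = Q̇_C + Ẇ.
Ẇ = Q̇_H − Q̇_C = 483.0 W.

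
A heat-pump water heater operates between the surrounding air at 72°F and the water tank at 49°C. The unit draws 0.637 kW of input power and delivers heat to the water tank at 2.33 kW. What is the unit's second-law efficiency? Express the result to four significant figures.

COP_actual = Q̇_H/Ẇ = 2.330/0.6370 = 3.658.
In absolute terms T_C = 295.37 K and T_H = 322.15 K, so ΔT = 26.78 K.
COP_Carnot = T_H/ΔT = 322.15/26.78 = 12.03.
η_II = COP_actual/COP_Carnot = 3.658/12.03 = 0.3040.

0.3040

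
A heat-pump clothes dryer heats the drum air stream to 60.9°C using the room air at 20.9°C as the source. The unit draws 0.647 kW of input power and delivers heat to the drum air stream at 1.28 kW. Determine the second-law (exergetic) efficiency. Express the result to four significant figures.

0.2369

COP_actual = Q̇_H/Ẇ = 1.280/0.6470 = 1.978.
In absolute terms T_C = 294.05 K and T_H = 334.05 K, so ΔT = 40.00 K.
COP_Carnot = T_H/ΔT = 334.05/40.00 = 8.351.
η_II = COP_actual/COP_Carnot = 1.978/8.351 = 0.2369.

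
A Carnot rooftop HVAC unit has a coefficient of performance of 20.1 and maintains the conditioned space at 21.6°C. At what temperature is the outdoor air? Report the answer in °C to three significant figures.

36.3 °C

COP_R = T_C/(T_H − T_C) gives T_H − T_C = T_C/COP.
With T_C = 294.75 K, T_H = 294.75 × (1 + 1/20.1) = 309.41 K.
Converting, 309.41 K = 36.26°C.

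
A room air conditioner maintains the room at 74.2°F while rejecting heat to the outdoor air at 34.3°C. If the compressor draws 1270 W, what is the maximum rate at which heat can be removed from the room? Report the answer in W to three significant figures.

In absolute terms T_C = 296.59 K and T_H = 307.45 K, so ΔT = 10.86 K.
COP_Carnot = T_C/ΔT = 296.59/10.86 = 27.32.
Q̇_max = COP_Carnot × Ẇ = 27.32 × 1270 W = 34700 W.

34700 W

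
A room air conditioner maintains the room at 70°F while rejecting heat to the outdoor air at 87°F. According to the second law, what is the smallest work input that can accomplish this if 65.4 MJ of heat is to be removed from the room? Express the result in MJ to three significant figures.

In absolute terms T_C = 294.26 K and T_H = 303.71 K, so ΔT = 9.444 K.
The reversible limit is COP_R = T_C/ΔT = 31.16, so W_min = Q_C/COP = Q_C·ΔT/T_C.
W_min = 65.40 × 9.444/294.26 = 2.099 MJ.

2.10 MJ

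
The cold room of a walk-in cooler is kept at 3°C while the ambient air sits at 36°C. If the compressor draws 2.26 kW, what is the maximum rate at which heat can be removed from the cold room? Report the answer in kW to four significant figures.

In absolute terms T_C = 276.15 K and T_H = 309.15 K, so ΔT = 33.00 K.
COP_Carnot = T_C/ΔT = 276.15/33.00 = 8.368.
Q̇_max = COP_Carnot × Ẇ = 8.368 × 2.260 kW = 18.91 kW.

18.91 kW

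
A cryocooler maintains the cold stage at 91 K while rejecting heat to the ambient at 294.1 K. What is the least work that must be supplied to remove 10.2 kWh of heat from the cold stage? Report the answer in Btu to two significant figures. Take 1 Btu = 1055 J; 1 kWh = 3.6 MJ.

The reservoir spacing is ΔT = 294.1 − 91 = 203.1 K.
The reversible limit is COP_R = T_C/ΔT = 0.4481, so W_min = Q_C/COP = Q_C·ΔT/T_C.
W_min = 10.20 × 203.1/91.00 = 22.77 kWh = 77680 Btu.

78000 Btu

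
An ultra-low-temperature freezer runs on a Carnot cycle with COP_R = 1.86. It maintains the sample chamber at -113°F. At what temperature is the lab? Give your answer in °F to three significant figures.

COP_R = T_C/(T_H − T_C) gives T_H − T_C = T_C/COP.
With T_C = 192.59 K, T_H = 192.59 × (1 + 1/1.86) = 296.14 K.
Converting, 296.14 K = 73.38°F.

73.4 °F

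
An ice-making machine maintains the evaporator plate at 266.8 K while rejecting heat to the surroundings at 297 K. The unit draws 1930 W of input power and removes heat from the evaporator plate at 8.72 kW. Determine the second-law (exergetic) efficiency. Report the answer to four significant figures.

0.5114

Converting, Q̇_C = 8.720 kW = 8720 W, so COP_actual = Q̇_C/Ẇ = 8720/1930 = 4.518.
The reservoir spacing is ΔT = 297 − 266.8 = 30.20 K.
COP_Carnot = T_C/ΔT = 266.80/30.20 = 8.834.
η_II = COP_actual/COP_Carnot = 4.518/8.834 = 0.5114.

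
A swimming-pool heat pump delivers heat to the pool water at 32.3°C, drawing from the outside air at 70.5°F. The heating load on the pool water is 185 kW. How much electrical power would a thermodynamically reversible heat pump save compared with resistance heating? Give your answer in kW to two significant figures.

In absolute terms T_C = 294.54 K and T_H = 305.45 K, so ΔT = 10.91 K.
COP_Carnot = T_H/ΔT = 305.45/10.91 = 27.99.
Resistance heating needs Ẇ_res = Q̇_H = 185.0 kW; the reversible heat pump needs only Ẇ_hp = Q̇_H/COP = 6.608 kW.
Saving = 185.0 − 6.608 = 178.4 kW.

180 kW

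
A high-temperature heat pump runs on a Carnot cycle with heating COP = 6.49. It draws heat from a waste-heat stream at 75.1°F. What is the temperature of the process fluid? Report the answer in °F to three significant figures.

173 °F

COP_HP = T_H/(T_H − T_C) rearranges to T_H = COP·T_C/(COP − 1).
With T_C = 297.09 K, T_H = 6.49 × 297.09/5.490 = 351.21 K.
Converting, 351.21 K = 172.51°F.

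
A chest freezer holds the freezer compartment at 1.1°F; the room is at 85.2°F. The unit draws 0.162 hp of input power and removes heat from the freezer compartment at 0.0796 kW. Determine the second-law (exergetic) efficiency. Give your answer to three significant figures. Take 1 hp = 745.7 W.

0.120

Converting, Q̇_C = 0.07960 kW = 0.1067 hp, so COP_actual = Q̇_C/Ẇ = 0.1067/0.1620 = 0.6589.
In absolute terms T_C = 255.98 K and T_H = 302.71 K, so ΔT = 46.72 K.
COP_Carnot = T_C/ΔT = 255.98/46.72 = 5.479.
η_II = COP_actual/COP_Carnot = 0.6589/5.479 = 0.1203.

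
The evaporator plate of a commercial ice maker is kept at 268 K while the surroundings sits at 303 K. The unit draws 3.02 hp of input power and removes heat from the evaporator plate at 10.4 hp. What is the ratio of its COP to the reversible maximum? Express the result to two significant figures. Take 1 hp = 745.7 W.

0.45

COP_actual = Q̇_C/Ẇ = 10.40/3.020 = 3.444.
The reservoir spacing is ΔT = 303 − 268 = 35.00 K.
COP_Carnot = T_C/ΔT = 268.00/35.00 = 7.657.
η_II = COP_actual/COP_Carnot = 3.444/7.657 = 0.4497.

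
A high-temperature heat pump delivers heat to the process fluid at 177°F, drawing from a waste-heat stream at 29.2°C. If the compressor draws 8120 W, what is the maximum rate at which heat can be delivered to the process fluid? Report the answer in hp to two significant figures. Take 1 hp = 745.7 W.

75 hp

In absolute terms T_C = 302.35 K and T_H = 353.71 K, so ΔT = 51.36 K.
COP_Carnot = T_H/ΔT = 353.71/51.36 = 6.887.
Q̇_max = COP_Carnot × Ẇ = 6.887 × 8120 W = 55930 W = 75.00 hp.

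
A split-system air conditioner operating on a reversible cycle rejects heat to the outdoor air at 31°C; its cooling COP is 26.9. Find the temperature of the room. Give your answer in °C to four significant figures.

20.10 °C

For a Carnot refrigerator COP_R = T_C/(T_H − T_C), so T_C = COP·T_H/(1 + COP).
With T_H = 304.15 K, T_C = 26.9 × 304.15/27.90 = 293.25 K.
Converting, 293.25 K = 20.10°C.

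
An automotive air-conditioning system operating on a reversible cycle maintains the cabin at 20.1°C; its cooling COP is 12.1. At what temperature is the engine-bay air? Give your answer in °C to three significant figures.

44.3 °C

COP_R = T_C/(T_H − T_C) gives T_H − T_C = T_C/COP.
With T_C = 293.25 K, T_H = 293.25 × (1 + 1/12.1) = 317.49 K.
Converting, 317.49 K = 44.34°C.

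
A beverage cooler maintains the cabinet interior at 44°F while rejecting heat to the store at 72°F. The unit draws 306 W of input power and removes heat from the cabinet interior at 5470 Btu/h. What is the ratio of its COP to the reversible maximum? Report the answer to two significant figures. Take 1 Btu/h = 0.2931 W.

0.29

Converting, Q̇_C = 5470 Btu/h = 1603 W, so COP_actual = Q̇_C/Ẇ = 1603/306.0 = 5.239.
In absolute terms T_C = 279.82 K and T_H = 295.37 K, so ΔT = 15.56 K.
COP_Carnot = T_C/ΔT = 279.82/15.56 = 17.99.
η_II = COP_actual/COP_Carnot = 5.239/17.99 = 0.2913.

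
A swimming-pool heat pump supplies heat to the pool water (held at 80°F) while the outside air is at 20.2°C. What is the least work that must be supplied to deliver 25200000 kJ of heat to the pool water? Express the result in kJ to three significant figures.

544000 kJ

In absolute terms T_C = 293.35 K and T_H = 299.82 K, so ΔT = 6.467 K.
The reversible limit is COP_HP = T_H/ΔT = 46.36, so W_min = Q_H/COP = Q_H·ΔT/T_H.
W_min = 25200000 × 6.467/299.82 = 543500 kJ.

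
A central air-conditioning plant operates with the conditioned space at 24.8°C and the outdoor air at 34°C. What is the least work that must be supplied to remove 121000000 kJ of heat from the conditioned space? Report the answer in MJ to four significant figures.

3736 MJ

In absolute terms T_C = 297.95 K and T_H = 307.15 K, so ΔT = 9.200 K.
The reversible limit is COP_R = T_C/ΔT = 32.39, so W_min = Q_C/COP = Q_C·ΔT/T_C.
W_min = 121000000 × 9.200/297.95 = 3736000 kJ = 3736 MJ.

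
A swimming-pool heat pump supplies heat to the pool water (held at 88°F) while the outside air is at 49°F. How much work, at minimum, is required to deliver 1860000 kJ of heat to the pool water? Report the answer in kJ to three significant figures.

In absolute terms T_C = 282.59 K and T_H = 304.26 K, so ΔT = 21.67 K.
The reversible limit is COP_HP = T_H/ΔT = 14.04, so W_min = Q_H/COP = Q_H·ΔT/T_H.
W_min = 1860000 × 21.67/304.26 = 132500 kJ.

132000 kJ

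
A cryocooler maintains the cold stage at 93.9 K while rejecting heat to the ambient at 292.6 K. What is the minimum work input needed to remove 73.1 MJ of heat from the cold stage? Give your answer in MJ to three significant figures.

The reservoir spacing is ΔT = 292.6 − 93.9 = 198.7 K.
The reversible limit is COP_R = T_C/ΔT = 0.4726, so W_min = Q_C/COP = Q_C·ΔT/T_C.
W_min = 73.10 × 198.7/93.90 = 154.7 MJ.

155 MJ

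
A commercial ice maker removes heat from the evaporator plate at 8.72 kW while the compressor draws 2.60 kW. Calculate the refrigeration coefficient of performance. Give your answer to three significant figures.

The first law gives Q̇_H = Q̇_C + Ẇ, so the three rates are Q̇_C = 8.720, Q̇_H = 11.32, Ẇ = 2.600 kW.
COP_R = Q̇_C/Ẇ = 8.720/2.600 = 3.354.

3.35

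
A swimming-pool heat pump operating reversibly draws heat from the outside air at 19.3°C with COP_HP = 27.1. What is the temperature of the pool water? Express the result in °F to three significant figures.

86.9 °F

COP_HP = T_H/(T_H − T_C) rearranges to T_H = COP·T_C/(COP − 1).
With T_C = 292.45 K, T_H = 27.1 × 292.45/26.10 = 303.65 K.
Converting, 303.65 K = 86.91°F.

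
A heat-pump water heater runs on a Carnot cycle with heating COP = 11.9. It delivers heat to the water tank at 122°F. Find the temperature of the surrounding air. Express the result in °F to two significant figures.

73 °F

COP_HP = T_H/(T_H − T_C) gives T_H − T_C = T_H/COP.
With T_H = 323.15 K, T_C = 323.15 × (1 − 1/11.9) = 295.99 K.
Converting, 295.99 K = 73.12°F.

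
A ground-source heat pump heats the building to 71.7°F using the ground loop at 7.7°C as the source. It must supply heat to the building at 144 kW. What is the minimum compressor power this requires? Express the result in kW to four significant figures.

In absolute terms T_C = 280.85 K and T_H = 295.21 K, so ΔT = 14.36 K.
COP_Carnot = T_H/ΔT = 295.21/14.36 = 20.56.
Ẇ_min = Q̇/COP_Carnot = 144.0/20.56 = 7.003 kW.

7.003 kW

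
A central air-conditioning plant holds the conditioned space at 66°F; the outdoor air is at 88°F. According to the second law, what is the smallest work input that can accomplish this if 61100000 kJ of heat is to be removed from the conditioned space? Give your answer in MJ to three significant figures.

2560 MJ

In absolute terms T_C = 292.04 K and T_H = 304.26 K, so ΔT = 12.22 K.
The reversible limit is COP_R = T_C/ΔT = 23.89, so W_min = Q_C/COP = Q_C·ΔT/T_C.
W_min = 61100000 × 12.22/292.04 = 2557000 kJ = 2557 MJ.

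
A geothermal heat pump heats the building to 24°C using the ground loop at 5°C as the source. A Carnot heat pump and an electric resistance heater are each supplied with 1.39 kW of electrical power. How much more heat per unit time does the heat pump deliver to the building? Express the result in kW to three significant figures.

In absolute terms T_C = 278.15 K and T_H = 297.15 K, so ΔT = 19.00 K.
COP_Carnot = T_H/ΔT = 297.15/19.00 = 15.64.
The heat pump delivers Q̇_H = COP × Ẇ = 21.74 kW; the resistance heater delivers Ẇ = 1.390 kW.
Extra = (COP − 1)·Ẇ = 20.35 kW.

20.3 kW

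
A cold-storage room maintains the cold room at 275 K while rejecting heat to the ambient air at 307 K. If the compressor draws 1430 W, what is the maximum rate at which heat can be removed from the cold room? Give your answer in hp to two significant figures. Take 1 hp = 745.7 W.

16 hp

The reservoir spacing is ΔT = 307 − 275 = 32.00 K.
COP_Carnot = T_C/ΔT = 275.00/32.00 = 8.594.
Q̇_max = COP_Carnot × Ẇ = 8.594 × 1430 W = 12290 W = 16.48 hp.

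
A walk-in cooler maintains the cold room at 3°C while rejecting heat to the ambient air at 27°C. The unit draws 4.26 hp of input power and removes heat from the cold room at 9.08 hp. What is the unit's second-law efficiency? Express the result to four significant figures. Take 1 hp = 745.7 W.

COP_actual = Q̇_C/Ẇ = 9.080/4.260 = 2.131.
In absolute terms T_C = 276.15 K and T_H = 300.15 K, so ΔT = 24.00 K.
COP_Carnot = T_C/ΔT = 276.15/24.00 = 11.51.
η_II = COP_actual/COP_Carnot = 2.131/11.51 = 0.1852.

0.1852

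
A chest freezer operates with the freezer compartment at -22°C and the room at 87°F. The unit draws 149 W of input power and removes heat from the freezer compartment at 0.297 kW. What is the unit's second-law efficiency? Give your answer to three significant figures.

0.417

Converting, Q̇_C = 0.2970 kW = 297.0 W, so COP_actual = Q̇_C/Ẇ = 297.0/149.0 = 1.993.
In absolute terms T_C = 251.15 K and T_H = 303.71 K, so ΔT = 52.56 K.
COP_Carnot = T_C/ΔT = 251.15/52.56 = 4.779.
η_II = COP_actual/COP_Carnot = 1.993/4.779 = 0.4171.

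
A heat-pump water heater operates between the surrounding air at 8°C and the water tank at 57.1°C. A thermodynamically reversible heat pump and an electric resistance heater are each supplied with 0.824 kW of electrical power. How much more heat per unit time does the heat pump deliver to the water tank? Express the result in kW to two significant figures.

In absolute terms T_C = 281.15 K and T_H = 330.25 K, so ΔT = 49.10 K.
COP_Carnot = T_H/ΔT = 330.25/49.10 = 6.726.
The heat pump delivers Q̇_H = COP × Ẇ = 5.542 kW; the resistance heater delivers Ẇ = 0.8240 kW.
Extra = (COP − 1)·Ẇ = 4.718 kW.

4.7 kW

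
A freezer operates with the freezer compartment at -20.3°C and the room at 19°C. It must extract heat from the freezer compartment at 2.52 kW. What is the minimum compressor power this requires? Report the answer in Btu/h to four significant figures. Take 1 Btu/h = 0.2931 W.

1336 Btu/h

In absolute terms T_C = 252.85 K and T_H = 292.15 K, so ΔT = 39.30 K.
COP_Carnot = T_C/ΔT = 252.85/39.30 = 6.434.
Ẇ_min = Q̇/COP_Carnot = 2.520/6.434 = 0.3917 kW = 1336 Btu/h.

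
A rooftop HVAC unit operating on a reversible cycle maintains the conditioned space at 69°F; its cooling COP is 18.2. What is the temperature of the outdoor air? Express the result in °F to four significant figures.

COP_R = T_C/(T_H − T_C) gives T_H − T_C = T_C/COP.
With T_C = 293.71 K, T_H = 293.71 × (1 + 1/18.2) = 309.84 K.
Converting, 309.84 K = 98.05°F.

98.05 °F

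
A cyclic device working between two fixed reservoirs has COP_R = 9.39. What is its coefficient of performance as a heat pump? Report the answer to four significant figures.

The first law on one cycle gives Q_H = Q_C + W, so Q_H/W = Q_C/W + 1.
COP_HP = COP_R + 1 = 9.39 + 1 = 10.39.

10.39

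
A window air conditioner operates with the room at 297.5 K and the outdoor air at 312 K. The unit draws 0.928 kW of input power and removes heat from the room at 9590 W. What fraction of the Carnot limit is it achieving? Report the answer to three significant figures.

Converting, Q̇_C = 9590 W = 9.590 kW, so COP_actual = Q̇_C/Ẇ = 9.590/0.9280 = 10.33.
The reservoir spacing is ΔT = 312 − 297.5 = 14.50 K.
COP_Carnot = T_C/ΔT = 297.50/14.50 = 20.52.
η_II = COP_actual/COP_Carnot = 10.33/20.52 = 0.5037.

0.504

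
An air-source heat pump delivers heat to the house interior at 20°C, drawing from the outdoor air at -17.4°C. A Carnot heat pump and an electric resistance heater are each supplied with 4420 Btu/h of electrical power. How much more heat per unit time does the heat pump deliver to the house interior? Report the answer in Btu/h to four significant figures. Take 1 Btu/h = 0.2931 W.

In absolute terms T_C = 255.75 K and T_H = 293.15 K, so ΔT = 37.40 K.
COP_Carnot = T_H/ΔT = 293.15/37.40 = 7.838.
The heat pump delivers Q̇_H = COP × Ẇ = 34650 Btu/h; the resistance heater delivers Ẇ = 4420 Btu/h.
Extra = (COP − 1)·Ẇ = 30230 Btu/h.

30230 Btu/h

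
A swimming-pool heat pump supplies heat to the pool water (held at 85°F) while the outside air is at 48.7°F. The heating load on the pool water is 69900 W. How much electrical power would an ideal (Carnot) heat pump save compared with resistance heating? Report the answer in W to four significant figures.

65240 W

In absolute terms T_C = 282.43 K and T_H = 302.59 K, so ΔT = 20.17 K.
COP_Carnot = T_H/ΔT = 302.59/20.17 = 15.00.
Resistance heating needs Ẇ_res = Q̇_H = 69900 W; the reversible heat pump needs only Ẇ_hp = Q̇_H/COP = 4659 W.
Saving = 69900 − 4659 = 65240 W.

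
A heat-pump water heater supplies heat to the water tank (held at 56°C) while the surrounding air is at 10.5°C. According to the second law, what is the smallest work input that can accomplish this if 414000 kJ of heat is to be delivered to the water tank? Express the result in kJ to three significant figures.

In absolute terms T_C = 283.65 K and T_H = 329.15 K, so ΔT = 45.50 K.
The reversible limit is COP_HP = T_H/ΔT = 7.234, so W_min = Q_H/COP = Q_H·ΔT/T_H.
W_min = 414000 × 45.50/329.15 = 57230 kJ.

57200 kJ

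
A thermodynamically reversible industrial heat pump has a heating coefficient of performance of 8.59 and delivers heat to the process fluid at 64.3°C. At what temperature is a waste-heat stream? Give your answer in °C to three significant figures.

25.0 °C

COP_HP = T_H/(T_H − T_C) gives T_H − T_C = T_H/COP.
With T_H = 337.45 K, T_C = 337.45 × (1 − 1/8.59) = 298.17 K.
Converting, 298.17 K = 25.02°C.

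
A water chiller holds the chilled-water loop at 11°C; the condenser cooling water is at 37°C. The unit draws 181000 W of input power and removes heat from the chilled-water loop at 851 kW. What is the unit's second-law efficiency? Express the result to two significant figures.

0.43

Converting, Q̇_C = 851.0 kW = 851000 W, so COP_actual = Q̇_C/Ẇ = 851000/181000 = 4.702.
In absolute terms T_C = 284.15 K and T_H = 310.15 K, so ΔT = 26.00 K.
COP_Carnot = T_C/ΔT = 284.15/26.00 = 10.93.
η_II = COP_actual/COP_Carnot = 4.702/10.93 = 0.4302.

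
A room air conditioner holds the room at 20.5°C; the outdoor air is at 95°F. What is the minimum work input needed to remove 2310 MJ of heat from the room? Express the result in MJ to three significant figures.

114 MJ

In absolute terms T_C = 293.65 K and T_H = 308.15 K, so ΔT = 14.50 K.
The reversible limit is COP_R = T_C/ΔT = 20.25, so W_min = Q_C/COP = Q_C·ΔT/T_C.
W_min = 2310 × 14.50/293.65 = 114.1 MJ.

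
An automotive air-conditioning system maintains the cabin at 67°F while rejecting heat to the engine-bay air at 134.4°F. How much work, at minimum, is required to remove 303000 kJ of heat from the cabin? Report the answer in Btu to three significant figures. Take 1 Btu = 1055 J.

36800 Btu

In absolute terms T_C = 292.59 K and T_H = 330.04 K, so ΔT = 37.44 K.
The reversible limit is COP_R = T_C/ΔT = 7.814, so W_min = Q_C/COP = Q_C·ΔT/T_C.
W_min = 303000 × 37.44/292.59 = 38780 kJ = 36750 Btu.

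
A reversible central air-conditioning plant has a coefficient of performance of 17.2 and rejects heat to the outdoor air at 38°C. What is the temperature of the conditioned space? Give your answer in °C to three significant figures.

20.9 °C

For a Carnot refrigerator COP_R = T_C/(T_H − T_C), so T_C = COP·T_H/(1 + COP).
With T_H = 311.15 K, T_C = 17.2 × 311.15/18.20 = 294.05 K.
Converting, 294.05 K = 20.90°C.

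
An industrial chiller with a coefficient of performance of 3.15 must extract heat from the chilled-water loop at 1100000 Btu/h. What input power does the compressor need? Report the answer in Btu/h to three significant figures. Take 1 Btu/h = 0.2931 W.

Ẇ = Q̇_C/COP = 1100000/3.15 = 349200 Btu/h.

349000 Btu/h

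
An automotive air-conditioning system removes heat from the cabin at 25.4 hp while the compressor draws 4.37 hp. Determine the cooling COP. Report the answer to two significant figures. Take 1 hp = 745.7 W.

5.8

The first law gives Q̇_H = Q̇_C + Ẇ, so the three rates are Q̇_C = 25.40, Q̇_H = 29.77, Ẇ = 4.370 hp.
COP_R = Q̇_C/Ẇ = 25.40/4.370 = 5.812.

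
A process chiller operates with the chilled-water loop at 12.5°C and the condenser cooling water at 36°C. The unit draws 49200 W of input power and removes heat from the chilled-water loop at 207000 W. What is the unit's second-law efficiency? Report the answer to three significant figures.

0.346

COP_actual = Q̇_C/Ẇ = 207000/49200 = 4.207.
In absolute terms T_C = 285.65 K and T_H = 309.15 K, so ΔT = 23.50 K.
COP_Carnot = T_C/ΔT = 285.65/23.50 = 12.16.
η_II = COP_actual/COP_Carnot = 4.207/12.16 = 0.3461.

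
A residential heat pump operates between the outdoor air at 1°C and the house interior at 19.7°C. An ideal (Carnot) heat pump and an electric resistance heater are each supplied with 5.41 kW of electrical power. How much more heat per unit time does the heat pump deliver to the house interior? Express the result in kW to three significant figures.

In absolute terms T_C = 274.15 K and T_H = 292.85 K, so ΔT = 18.70 K.
COP_Carnot = T_H/ΔT = 292.85/18.70 = 15.66.
The heat pump delivers Q̇_H = COP × Ẇ = 84.72 kW; the resistance heater delivers Ẇ = 5.410 kW.
Extra = (COP − 1)·Ẇ = 79.31 kW.

79.3 kW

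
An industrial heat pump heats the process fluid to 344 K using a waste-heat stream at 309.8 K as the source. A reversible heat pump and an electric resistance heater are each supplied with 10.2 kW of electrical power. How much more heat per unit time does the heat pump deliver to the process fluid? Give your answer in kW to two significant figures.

92 kW

The reservoir spacing is ΔT = 344 − 309.8 = 34.20 K.
COP_Carnot = T_H/ΔT = 344.00/34.20 = 10.06.
The heat pump delivers Q̇_H = COP × Ẇ = 102.6 kW; the resistance heater delivers Ẇ = 10.20 kW.
Extra = (COP − 1)·Ẇ = 92.40 kW.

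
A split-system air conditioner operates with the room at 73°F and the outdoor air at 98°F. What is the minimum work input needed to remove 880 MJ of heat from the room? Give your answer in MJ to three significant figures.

41.3 MJ

In absolute terms T_C = 295.93 K and T_H = 309.82 K, so ΔT = 13.89 K.
The reversible limit is COP_R = T_C/ΔT = 21.31, so W_min = Q_C/COP = Q_C·ΔT/T_C.
W_min = 880.0 × 13.89/295.93 = 41.30 MJ.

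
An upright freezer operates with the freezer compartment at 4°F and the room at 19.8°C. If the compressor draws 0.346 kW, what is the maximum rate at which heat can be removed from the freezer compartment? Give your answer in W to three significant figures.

In absolute terms T_C = 257.59 K and T_H = 292.95 K, so ΔT = 35.36 K.
COP_Carnot = T_C/ΔT = 257.59/35.36 = 7.286.
Q̇_max = COP_Carnot × Ẇ = 7.286 × 0.3460 kW = 2.521 kW = 2521 W.

2520 W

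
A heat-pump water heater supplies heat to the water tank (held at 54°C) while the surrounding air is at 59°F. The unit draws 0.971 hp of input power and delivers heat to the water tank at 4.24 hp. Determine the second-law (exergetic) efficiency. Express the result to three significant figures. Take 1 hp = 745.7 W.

0.521

COP_actual = Q̇_H/Ẇ = 4.240/0.9710 = 4.367.
In absolute terms T_C = 288.15 K and T_H = 327.15 K, so ΔT = 39.00 K.
COP_Carnot = T_H/ΔT = 327.15/39.00 = 8.388.
η_II = COP_actual/COP_Carnot = 4.367/8.388 = 0.5206.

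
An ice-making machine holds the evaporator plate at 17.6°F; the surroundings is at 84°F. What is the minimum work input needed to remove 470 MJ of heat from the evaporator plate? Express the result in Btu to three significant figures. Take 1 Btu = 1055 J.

In absolute terms T_C = 265.15 K and T_H = 302.04 K, so ΔT = 36.89 K.
The reversible limit is COP_R = T_C/ΔT = 7.188, so W_min = Q_C/COP = Q_C·ΔT/T_C.
W_min = 470.0 × 36.89/265.15 = 65.39 MJ = 61980 Btu.

62000 Btu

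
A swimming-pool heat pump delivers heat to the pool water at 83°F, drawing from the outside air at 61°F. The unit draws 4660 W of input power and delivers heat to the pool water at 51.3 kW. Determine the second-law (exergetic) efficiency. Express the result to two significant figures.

0.45

Converting, Q̇_H = 51.30 kW = 51300 W, so COP_actual = Q̇_H/Ẇ = 51300/4660 = 11.01.
In absolute terms T_C = 289.26 K and T_H = 301.48 K, so ΔT = 12.22 K.
COP_Carnot = T_H/ΔT = 301.48/12.22 = 24.67.
η_II = COP_actual/COP_Carnot = 11.01/24.67 = 0.4463.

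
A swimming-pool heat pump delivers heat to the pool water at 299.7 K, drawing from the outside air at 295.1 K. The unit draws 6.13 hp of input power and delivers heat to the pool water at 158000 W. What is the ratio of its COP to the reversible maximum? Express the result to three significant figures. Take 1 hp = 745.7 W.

Converting, Q̇_H = 158000 W = 211.9 hp, so COP_actual = Q̇_H/Ẇ = 211.9/6.130 = 34.56.
The reservoir spacing is ΔT = 299.7 − 295.1 = 4.600 K.
COP_Carnot = T_H/ΔT = 299.70/4.600 = 65.15.
η_II = COP_actual/COP_Carnot = 34.56/65.15 = 0.5305.

0.531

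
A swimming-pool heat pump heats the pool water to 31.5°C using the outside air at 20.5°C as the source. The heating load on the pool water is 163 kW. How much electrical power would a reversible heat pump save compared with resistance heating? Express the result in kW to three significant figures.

157 kW

In absolute terms T_C = 293.65 K and T_H = 304.65 K, so ΔT = 11.00 K.
COP_Carnot = T_H/ΔT = 304.65/11.00 = 27.70.
Resistance heating needs Ẇ_res = Q̇_H = 163.0 kW; the reversible heat pump needs only Ẇ_hp = Q̇_H/COP = 5.885 kW.
Saving = 163.0 − 5.885 = 157.1 kW.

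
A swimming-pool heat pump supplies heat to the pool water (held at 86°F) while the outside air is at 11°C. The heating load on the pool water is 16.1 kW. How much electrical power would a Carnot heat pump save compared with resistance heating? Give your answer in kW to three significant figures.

15.1 kW

In absolute terms T_C = 284.15 K and T_H = 303.15 K, so ΔT = 19.00 K.
COP_Carnot = T_H/ΔT = 303.15/19.00 = 15.96.
Resistance heating needs Ẇ_res = Q̇_H = 16.10 kW; the reversible heat pump needs only Ẇ_hp = Q̇_H/COP = 1.009 kW.
Saving = 16.10 − 1.009 = 15.09 kW.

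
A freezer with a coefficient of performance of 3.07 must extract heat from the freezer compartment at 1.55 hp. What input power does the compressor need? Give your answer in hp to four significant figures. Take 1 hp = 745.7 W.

Ẇ = Q̇_C/COP = 1.550/3.07 = 0.5049 hp.

0.5049 hp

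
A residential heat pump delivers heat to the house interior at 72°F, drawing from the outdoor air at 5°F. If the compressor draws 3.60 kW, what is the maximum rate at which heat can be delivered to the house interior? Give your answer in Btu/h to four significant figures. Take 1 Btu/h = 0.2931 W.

In absolute terms T_C = 258.15 K and T_H = 295.37 K, so ΔT = 37.22 K.
COP_Carnot = T_H/ΔT = 295.37/37.22 = 7.935.
Q̇_max = COP_Carnot × Ẇ = 7.935 × 3.600 kW = 28.57 kW = 97470 Btu/h.

97470 Btu/h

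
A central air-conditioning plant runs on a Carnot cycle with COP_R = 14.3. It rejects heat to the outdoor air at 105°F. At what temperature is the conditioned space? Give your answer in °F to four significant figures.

68.09 °F

For a Carnot refrigerator COP_R = T_C/(T_H − T_C), so T_C = COP·T_H/(1 + COP).
With T_H = 313.71 K, T_C = 14.3 × 313.71/15.30 = 293.20 K.
Converting, 293.20 K = 68.09°F.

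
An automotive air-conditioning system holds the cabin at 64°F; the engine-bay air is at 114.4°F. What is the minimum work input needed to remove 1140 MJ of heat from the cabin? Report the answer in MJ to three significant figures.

In absolute terms T_C = 290.93 K and T_H = 318.93 K, so ΔT = 28.00 K.
The reversible limit is COP_R = T_C/ΔT = 10.39, so W_min = Q_C/COP = Q_C·ΔT/T_C.
W_min = 1140 × 28.00/290.93 = 109.7 MJ.

110 MJ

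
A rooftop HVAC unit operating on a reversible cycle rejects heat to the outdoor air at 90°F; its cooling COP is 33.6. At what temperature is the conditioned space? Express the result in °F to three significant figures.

For a Carnot refrigerator COP_R = T_C/(T_H − T_C), so T_C = COP·T_H/(1 + COP).
With T_H = 305.37 K, T_C = 33.6 × 305.37/34.60 = 296.55 K.
Converting, 296.55 K = 74.11°F.

74.1 °F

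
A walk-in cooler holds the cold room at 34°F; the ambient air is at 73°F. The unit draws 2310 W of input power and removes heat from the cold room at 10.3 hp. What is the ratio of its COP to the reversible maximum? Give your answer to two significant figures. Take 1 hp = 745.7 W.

Converting, Q̇_C = 10.30 hp = 7681 W, so COP_actual = Q̇_C/Ẇ = 7681/2310 = 3.325.
In absolute terms T_C = 274.26 K and T_H = 295.93 K, so ΔT = 21.67 K.
COP_Carnot = T_C/ΔT = 274.26/21.67 = 12.66.
η_II = COP_actual/COP_Carnot = 3.325/12.66 = 0.2627.

0.26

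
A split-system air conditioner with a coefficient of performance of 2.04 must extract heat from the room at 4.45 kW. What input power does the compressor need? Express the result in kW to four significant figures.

Ẇ = Q̇_C/COP = 4.450/2.04 = 2.181 kW.

2.181 kW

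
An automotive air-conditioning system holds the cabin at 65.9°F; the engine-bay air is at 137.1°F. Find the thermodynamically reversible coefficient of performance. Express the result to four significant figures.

7.382

In absolute terms T_C = 291.98 K and T_H = 331.54 K, so ΔT = 39.56 K.
For a reversible cycle, COP_Carnot = T_C/ΔT = 291.98/39.56 = 7.382.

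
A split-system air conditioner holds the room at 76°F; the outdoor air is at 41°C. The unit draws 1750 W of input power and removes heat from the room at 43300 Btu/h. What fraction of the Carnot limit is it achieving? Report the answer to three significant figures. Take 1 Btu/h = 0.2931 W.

0.403

Converting, Q̇_C = 43300 Btu/h = 12690 W, so COP_actual = Q̇_C/Ẇ = 12690/1750 = 7.252.
In absolute terms T_C = 297.59 K and T_H = 314.15 K, so ΔT = 16.56 K.
COP_Carnot = T_C/ΔT = 297.59/16.56 = 17.98.
η_II = COP_actual/COP_Carnot = 7.252/17.98 = 0.4034.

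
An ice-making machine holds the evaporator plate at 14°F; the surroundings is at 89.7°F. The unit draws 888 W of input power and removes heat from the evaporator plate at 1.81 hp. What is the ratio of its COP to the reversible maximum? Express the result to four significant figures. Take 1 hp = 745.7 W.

0.2429

Converting, Q̇_C = 1.810 hp = 1350 W, so COP_actual = Q̇_C/Ẇ = 1350/888.0 = 1.520.
In absolute terms T_C = 263.15 K and T_H = 305.21 K, so ΔT = 42.06 K.
COP_Carnot = T_C/ΔT = 263.15/42.06 = 6.257.
η_II = COP_actual/COP_Carnot = 1.520/6.257 = 0.2429.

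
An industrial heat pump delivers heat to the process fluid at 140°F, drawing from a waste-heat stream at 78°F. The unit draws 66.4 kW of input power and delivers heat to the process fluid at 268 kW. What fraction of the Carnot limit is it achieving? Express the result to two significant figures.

COP_actual = Q̇_H/Ẇ = 268.0/66.40 = 4.036.
In absolute terms T_C = 298.71 K and T_H = 333.15 K, so ΔT = 34.44 K.
COP_Carnot = T_H/ΔT = 333.15/34.44 = 9.672.
η_II = COP_actual/COP_Carnot = 4.036/9.672 = 0.4173.

0.42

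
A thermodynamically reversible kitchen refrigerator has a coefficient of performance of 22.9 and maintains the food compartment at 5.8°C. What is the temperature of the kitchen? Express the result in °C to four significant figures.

17.98 °C

COP_R = T_C/(T_H − T_C) gives T_H − T_C = T_C/COP.
With T_C = 278.95 K, T_H = 278.95 × (1 + 1/22.9) = 291.13 K.
Converting, 291.13 K = 17.98°C.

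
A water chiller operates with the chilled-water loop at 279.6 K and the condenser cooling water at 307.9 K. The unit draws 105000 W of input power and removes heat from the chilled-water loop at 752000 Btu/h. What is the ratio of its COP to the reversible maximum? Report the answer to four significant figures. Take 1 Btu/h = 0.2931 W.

0.2125

Converting, Q̇_C = 752000 Btu/h = 220400 W, so COP_actual = Q̇_C/Ẇ = 220400/105000 = 2.099.
The reservoir spacing is ΔT = 307.9 − 279.6 = 28.30 K.
COP_Carnot = T_C/ΔT = 279.60/28.30 = 9.880.
η_II = COP_actual/COP_Carnot = 2.099/9.880 = 0.2125.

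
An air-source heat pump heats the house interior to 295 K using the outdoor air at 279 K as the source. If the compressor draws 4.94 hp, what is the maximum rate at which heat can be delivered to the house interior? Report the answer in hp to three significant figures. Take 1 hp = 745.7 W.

91.1 hp

The reservoir spacing is ΔT = 295 − 279 = 16.00 K.
COP_Carnot = T_H/ΔT = 295.00/16.00 = 18.44.
Q̇_max = COP_Carnot × Ẇ = 18.44 × 4.940 hp = 91.08 hp.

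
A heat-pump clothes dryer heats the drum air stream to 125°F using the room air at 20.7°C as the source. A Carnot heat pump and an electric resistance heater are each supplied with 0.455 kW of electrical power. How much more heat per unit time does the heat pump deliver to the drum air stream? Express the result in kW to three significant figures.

4.32 kW

In absolute terms T_C = 293.85 K and T_H = 324.82 K, so ΔT = 30.97 K.
COP_Carnot = T_H/ΔT = 324.82/30.97 = 10.49.
The heat pump delivers Q̇_H = COP × Ẇ = 4.773 kW; the resistance heater delivers Ẇ = 0.4550 kW.
Extra = (COP − 1)·Ẇ = 4.318 kW.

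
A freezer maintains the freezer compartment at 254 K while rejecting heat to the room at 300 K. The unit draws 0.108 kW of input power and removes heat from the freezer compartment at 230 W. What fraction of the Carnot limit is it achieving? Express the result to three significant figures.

0.386

Converting, Q̇_C = 230.0 W = 0.2300 kW, so COP_actual = Q̇_C/Ẇ = 0.2300/0.1080 = 2.130.
The reservoir spacing is ΔT = 300 − 254 = 46.00 K.
COP_Carnot = T_C/ΔT = 254.00/46.00 = 5.522.
η_II = COP_actual/COP_Carnot = 2.130/5.522 = 0.3857.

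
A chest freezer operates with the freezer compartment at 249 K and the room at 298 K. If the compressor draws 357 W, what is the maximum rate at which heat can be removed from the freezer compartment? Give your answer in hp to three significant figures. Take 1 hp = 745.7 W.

2.43 hp

The reservoir spacing is ΔT = 298 − 249 = 49.00 K.
COP_Carnot = T_C/ΔT = 249.00/49.00 = 5.082.
Q̇_max = COP_Carnot × Ẇ = 5.082 × 357.0 W = 1814 W = 2.433 hp.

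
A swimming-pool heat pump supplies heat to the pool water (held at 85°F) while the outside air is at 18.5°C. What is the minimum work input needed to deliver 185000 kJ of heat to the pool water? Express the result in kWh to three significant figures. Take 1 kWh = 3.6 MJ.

1.86 kWh

In absolute terms T_C = 291.65 K and T_H = 302.59 K, so ΔT = 10.94 K.
The reversible limit is COP_HP = T_H/ΔT = 27.65, so W_min = Q_H/COP = Q_H·ΔT/T_H.
W_min = 185000 × 10.94/302.59 = 6691 kJ = 1.859 kWh.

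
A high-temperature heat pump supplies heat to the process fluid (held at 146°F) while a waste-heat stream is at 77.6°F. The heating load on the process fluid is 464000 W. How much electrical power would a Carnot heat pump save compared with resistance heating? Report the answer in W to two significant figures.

410000 W

In absolute terms T_C = 298.48 K and T_H = 336.48 K, so ΔT = 38.00 K.
COP_Carnot = T_H/ΔT = 336.48/38.00 = 8.855.
Resistance heating needs Ẇ_res = Q̇_H = 464000 W; the reversible heat pump needs only Ẇ_hp = Q̇_H/COP = 52400 W.
Saving = 464000 − 52400 = 411600 W.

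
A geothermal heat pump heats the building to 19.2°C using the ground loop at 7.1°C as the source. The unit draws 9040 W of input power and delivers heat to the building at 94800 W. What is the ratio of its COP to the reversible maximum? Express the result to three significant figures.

0.434

COP_actual = Q̇_H/Ẇ = 94800/9040 = 10.49.
In absolute terms T_C = 280.25 K and T_H = 292.35 K, so ΔT = 12.10 K.
COP_Carnot = T_H/ΔT = 292.35/12.10 = 24.16.
η_II = COP_actual/COP_Carnot = 10.49/24.16 = 0.4340.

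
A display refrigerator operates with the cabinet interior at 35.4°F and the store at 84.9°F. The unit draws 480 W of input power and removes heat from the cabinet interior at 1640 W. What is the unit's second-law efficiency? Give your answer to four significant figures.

0.3416

COP_actual = Q̇_C/Ẇ = 1640/480.0 = 3.417.
In absolute terms T_C = 275.04 K and T_H = 302.54 K, so ΔT = 27.50 K.
COP_Carnot = T_C/ΔT = 275.04/27.50 = 10.00.
η_II = COP_actual/COP_Carnot = 3.417/10.00 = 0.3416.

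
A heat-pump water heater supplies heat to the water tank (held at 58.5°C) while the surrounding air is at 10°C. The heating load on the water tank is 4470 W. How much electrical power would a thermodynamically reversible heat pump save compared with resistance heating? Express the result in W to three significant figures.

3820 W

In absolute terms T_C = 283.15 K and T_H = 331.65 K, so ΔT = 48.50 K.
COP_Carnot = T_H/ΔT = 331.65/48.50 = 6.838.
Resistance heating needs Ẇ_res = Q̇_H = 4470 W; the reversible heat pump needs only Ẇ_hp = Q̇_H/COP = 653.7 W.
Saving = 4470 − 653.7 = 3816 W.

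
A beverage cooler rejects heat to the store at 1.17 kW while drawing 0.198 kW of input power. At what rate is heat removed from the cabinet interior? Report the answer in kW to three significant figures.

0.972 kW

For a cyclic device the first law requires Q̇_H = Q̇_C + Ẇ.
Q̇_C = Q̇_H − Ẇ = 0.9720 kW.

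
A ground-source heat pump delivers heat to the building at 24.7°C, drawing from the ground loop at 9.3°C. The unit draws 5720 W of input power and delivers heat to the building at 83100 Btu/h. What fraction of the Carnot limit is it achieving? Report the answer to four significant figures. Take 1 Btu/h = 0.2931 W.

0.2202

Converting, Q̇_H = 83100 Btu/h = 24360 W, so COP_actual = Q̇_H/Ẇ = 24360/5720 = 4.258.
In absolute terms T_C = 282.45 K and T_H = 297.85 K, so ΔT = 15.40 K.
COP_Carnot = T_H/ΔT = 297.85/15.40 = 19.34.
η_II = COP_actual/COP_Carnot = 4.258/19.34 = 0.2202.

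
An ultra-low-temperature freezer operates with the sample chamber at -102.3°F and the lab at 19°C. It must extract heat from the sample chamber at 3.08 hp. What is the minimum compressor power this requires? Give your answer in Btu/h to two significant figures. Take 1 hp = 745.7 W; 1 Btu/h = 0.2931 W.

In absolute terms T_C = 198.54 K and T_H = 292.15 K, so ΔT = 93.61 K.
COP_Carnot = T_C/ΔT = 198.54/93.61 = 2.121.
Ẇ_min = Q̇/COP_Carnot = 3.080/2.121 = 1.452 hp = 3695 Btu/h.

3700 Btu/h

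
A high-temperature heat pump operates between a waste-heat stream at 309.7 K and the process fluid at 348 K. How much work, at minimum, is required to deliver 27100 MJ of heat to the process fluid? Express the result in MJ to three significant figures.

2980 MJ

The reservoir spacing is ΔT = 348 − 309.7 = 38.30 K.
The reversible limit is COP_HP = T_H/ΔT = 9.086, so W_min = Q_H/COP = Q_H·ΔT/T_H.
W_min = 27100 × 38.30/348.00 = 2983 MJ.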